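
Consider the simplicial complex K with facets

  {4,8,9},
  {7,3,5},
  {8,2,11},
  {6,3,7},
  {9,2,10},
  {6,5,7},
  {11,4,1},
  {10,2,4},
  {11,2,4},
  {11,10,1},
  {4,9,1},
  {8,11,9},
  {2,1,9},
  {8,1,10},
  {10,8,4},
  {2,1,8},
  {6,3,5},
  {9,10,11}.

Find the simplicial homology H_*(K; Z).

We work with the vertex ordering 1 < 2 < 3 < 4 < 5 < 6 < 7 < 8 < 9 < 10 < 11. The simplices of K, each written with vertices in increasing order, are:

  0-simplices (11): [1], [2], [3], [4], [5], [6], [7], [8], [9], [10], [11]
  1-simplices (27): (27 of them)
  2-simplices (18): (18 of them)

so the chain groups are C_0 ≅ Z^11, C_1 ≅ Z^27, C_2 ≅ Z^18.

∂_1: C_1 → C_0 is given by ∂[p,q] = [q] − [p].
This gives a 11×27 integer matrix of rank 9; reducing to Smith normal form yields diagonal entries (1,1,1,1,1,1,1,1,1).

The boundary map ∂_2: C_2 → C_1 maps a triangle to the signed sum of its edges. For instance
  ∂[1,2,9] = [2,9] − [1,9] + [1,2],
  ∂[5,6,7] = [6,7] − [5,7] + [5,6].
The 27×18 boundary matrix has rank 16 and Smith normal form diag(1,1,1,1,1,1,1,1,1,1,1,1,1,1,1,1).

Computing H_k = (kernel of ∂_k) / (image of ∂_{k+1}):

  H_0: rank C_0 − rank ∂_1 = 11 − 9 = 2, and the invariant factors of ∂_1 are all 1, so H_0 = Z^2.
  H_1: rank ker ∂_1 − rank ∂_2 = (27 − 9) − 16 = 2, and the invariant factors of ∂_2 are all 1, so H_1 = Z^2.
  H_2: rank ker ∂_2 − rank ∂_3 = (18 − 16) − 0 = 2, and there is no ∂_3, so H_2 = Z^2.

H_0 ≅ Z^2,  H_1 ≅ Z^2,  H_2 ≅ Z^2.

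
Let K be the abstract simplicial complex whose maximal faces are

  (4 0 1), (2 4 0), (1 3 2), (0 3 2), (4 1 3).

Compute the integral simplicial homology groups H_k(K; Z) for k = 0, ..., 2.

Order the vertices as 0 < 1 < 2 < 3 < 4. Listing each simplex with vertices in this order, K has dimension 2 with simplices:

  0-simplices (5): [0], [1], [2], [3], [4]
  1-simplices (10): [0,1], [0,2], [0,3], [0,4], [1,2], [1,3], [1,4], [2,3], [2,4], [3,4]
  2-simplices (5): [0,1,4], [0,2,3], [0,2,4], [1,2,3], [1,3,4]

giving chain groups C_0 ≅ Z^5, C_1 ≅ Z^10, C_2 ≅ Z^5.

The boundary map ∂_1: C_1 → C_0 maps an edge to its endpoints' difference, ∂[p,q] = q − p. For instance
  ∂[1,2] = [2] − [1].
The 5×10 boundary matrix has rank 4 and Smith normal form diag(1,1,1,1).

Boundary ∂_2: C_2 → C_1 acts by ∂[p,q,r] = [q,r] − [p,r] + [p,q]. For instance
  ∂[1,2,3] = [2,3] − [1,3] + [1,2],
  ∂[0,2,3] = [2,3] − [0,3] + [0,2].
This gives a 10×5 integer matrix of rank 5; reducing to Smith normal form yields diagonal entries (1,1,1,1,1).

Computing H_k = (kernel of ∂_k) / (image of ∂_{k+1}):

  H_0: rank C_0 − rank ∂_1 = 5 − 4 = 1, and the invariant factors of ∂_1 are all 1, so H_0 ≅ Z.
  H_1: rank ker ∂_1 − rank ∂_2 = (10 − 4) − 5 = 1, and the invariant factors of ∂_2 are all 1, so H_1 ≅ Z.
  H_2: rank ker ∂_2 − rank ∂_3 = (5 − 5) − 0 = 0, and there is no ∂_3, so H_2 ≅ 0.

As a check, the Euler characteristic is 5 − 10 + 5 = 0, which agrees with 1 − 1 + 0 = 0.

H_0 ≅ Z,  H_1 ≅ Z,  H_2 = 0.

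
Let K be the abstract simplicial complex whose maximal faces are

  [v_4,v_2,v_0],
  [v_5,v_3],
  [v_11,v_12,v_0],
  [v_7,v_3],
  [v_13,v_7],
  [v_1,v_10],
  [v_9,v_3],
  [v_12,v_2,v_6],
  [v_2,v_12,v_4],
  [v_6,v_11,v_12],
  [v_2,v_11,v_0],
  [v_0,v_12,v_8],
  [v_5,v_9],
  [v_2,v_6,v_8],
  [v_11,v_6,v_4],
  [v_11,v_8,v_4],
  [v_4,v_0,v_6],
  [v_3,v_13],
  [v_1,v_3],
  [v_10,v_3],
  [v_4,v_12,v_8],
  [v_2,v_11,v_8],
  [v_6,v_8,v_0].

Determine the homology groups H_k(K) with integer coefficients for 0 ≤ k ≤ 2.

H_0 ≅ Z^2,  H_1 ≅ Z^5,  H_2 ≅ Z.

We work with the vertex ordering v_0 < v_1 < v_2 < v_3 < v_4 < v_5 < v_6 < v_7 < v_8 < v_9 < v_10 < v_11 < v_12 < v_13. The simplices of K, each written with vertices in increasing order, are:

  0-simplices (14): [v_0], [v_1], [v_2], [v_3], [v_4], [v_5], [v_6], [v_7], [v_8], [v_9], [v_10], [v_11], [v_12], [v_13]
  1-simplices (30): (30 of them)
  2-simplices (14): (14 of them)

giving chain groups C_0 ≅ Z^14, C_1 ≅ Z^30, C_2 ≅ Z^14.

∂_1: C_1 → C_0 is given by ∂[p,q] = [q] − [p]. For instance
  ∂[v_3,v_7] = [v_7] − [v_3].
The resulting 14×30 matrix has rank 12, and its Smith normal form has invariant factors (1,1,1,1,1,1,1,1,1,1,1,1).

The boundary map ∂_2: C_2 → C_1 acts by ∂[p,q,r] = [q,r] − [p,r] + [p,q]. For instance
  ∂[v_2,v_8,v_11] = [v_8,v_11] − [v_2,v_11] + [v_2,v_8],
  ∂[v_2,v_6,v_12] = [v_6,v_12] − [v_2,v_12] + [v_2,v_6].
This gives a 30×14 integer matrix of rank 13; reducing to Smith normal form yields diagonal entries (1,1,1,1,1,1,1,1,1,1,1,1,1).

From H_k ≅ ker(∂_k) / im(∂_{k+1}) we obtain:

  H_0: rank C_0 − rank ∂_1 = 14 − 12 = 2, and the invariant factors of ∂_1 are all 1, so H_0 ≅ Z^2.
  H_1: rank ker ∂_1 − rank ∂_2 = (30 − 12) − 13 = 5, and the invariant factors of ∂_2 are all 1, so H_1 ≅ Z^5.
  H_2: rank ker ∂_2 − rank ∂_3 = (14 − 13) − 0 = 1, and there is no ∂_3, so H_2 ≅ Z.

As a check, the Euler characteristic is 14 − 30 + 14 = -2, which agrees with 2 − 5 + 1 = -2.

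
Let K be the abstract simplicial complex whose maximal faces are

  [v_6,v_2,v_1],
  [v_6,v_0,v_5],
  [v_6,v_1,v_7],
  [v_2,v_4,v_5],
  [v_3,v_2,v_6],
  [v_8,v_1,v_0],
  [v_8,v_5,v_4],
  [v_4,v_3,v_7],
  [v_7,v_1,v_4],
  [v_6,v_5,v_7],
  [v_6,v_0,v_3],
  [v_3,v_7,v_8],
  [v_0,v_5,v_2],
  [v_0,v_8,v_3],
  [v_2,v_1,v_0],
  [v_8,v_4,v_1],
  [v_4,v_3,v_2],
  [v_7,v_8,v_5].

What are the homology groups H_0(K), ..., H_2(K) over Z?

Take the total order v_0 < v_1 < v_2 < v_3 < v_4 < v_5 < v_6 < v_7 < v_8 on the vertex set. Then K (dimension 2) consists of the simplices:

  0-simplices (9): [v_0], [v_1], [v_2], [v_3], [v_4], [v_5], [v_6], [v_7], [v_8]
  1-simplices (27): (27 of them)
  2-simplices (18): (18 of them)

Hence C_0 ≅ Z^9, C_1 ≅ Z^27, C_2 ≅ Z^18.

Boundary ∂_1: C_1 → C_0 maps an edge to its endpoints' difference, ∂[p,q] = q − p. For instance
  ∂[v_2,v_3] = [v_3] − [v_2].
As a 9×27 matrix over Z this has rank 8, with invariant factors (1,1,1,1,1,1,1,1).

∂_2: C_2 → C_1 sends each 2-simplex [p,q,r] to [q,r] − [p,r] + [p,q]. For instance
  ∂[v_5,v_6,v_7] = [v_6,v_7] − [v_5,v_7] + [v_5,v_6],
  ∂[v_0,v_3,v_8] = [v_3,v_8] − [v_0,v_8] + [v_0,v_3].
This gives a 27×18 integer matrix of rank 18; reducing to Smith normal form yields diagonal entries (1,1,1,1,1,1,1,1,1,1,1,1,1,1,1,1,1,2).

From H_k ≅ ker(∂_k) / im(∂_{k+1}) we obtain:

  H_0: rank C_0 − rank ∂_1 = 9 − 8 = 1, and the invariant factors of ∂_1 are all 1, so H_0 ≅ Z.
  H_1: rank ker ∂_1 − rank ∂_2 = (27 − 8) − 18 = 1, and ∂_2 has invariant factor 2 > 1, so H_1 ≅ Z ⊕ Z_2.
  H_2: rank ker ∂_2 − rank ∂_3 = (18 − 18) − 0 = 0, and there is no ∂_3, so H_2 ≅ 0.

As a check, the Euler characteristic is 9 − 27 + 18 = 0, which agrees with 1 − 1 + 0 = 0.

H_0 = Z,  H_1 = Z ⊕ Z_2,  H_2 = 0.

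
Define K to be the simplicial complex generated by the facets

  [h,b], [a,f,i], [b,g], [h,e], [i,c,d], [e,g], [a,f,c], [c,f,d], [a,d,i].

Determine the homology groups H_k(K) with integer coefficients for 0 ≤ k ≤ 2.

Take the total order a < b < c < d < e < f < g < h < i on the vertex set. Then K (dimension 2) consists of the simplices:

  0-simplices (9): a, b, c, d, e, f, g, h, i
  1-simplices (14): ac, ad, af, ai, bg, bh, cd, cf, ci, df, di, eg, eh, fi
  2-simplices (5): acf, adi, afi, cdf, cdi

giving chain groups C_0 ≅ Z^9, C_1 ≅ Z^14, C_2 ≅ Z^5.

Boundary ∂_1: C_1 → C_0 maps an edge to its endpoints' difference, ∂[p,q] = q − p. For instance
  ∂cf = f − c.
The 9×14 boundary matrix has rank 7 and Smith normal form diag(1,1,1,1,1,1,1).

Boundary ∂_2: C_2 → C_1 maps a triangle to the signed sum of its edges. For instance
  ∂acf = cf − af + ac,
  ∂cdi = di − ci + cd.
The 14×5 boundary matrix has rank 5 and Smith normal form diag(1,1,1,1,1).

Computing H_k = (kernel of ∂_k) / (image of ∂_{k+1}):

  H_0: rank C_0 − rank ∂_1 = 9 − 7 = 2, and the invariant factors of ∂_1 are all 1, so H_0 = Z^2.
  H_1: rank ker ∂_1 − rank ∂_2 = (14 − 7) − 5 = 2, and the invariant factors of ∂_2 are all 1, so H_1 = Z^2.
  H_2: rank ker ∂_2 − rank ∂_3 = (5 − 5) − 0 = 0, and there is no ∂_3, so H_2 = 0.

(K is a triangulation of the disjoint union of the circle S^1 and the Möbius band.)

H_0 = Z^2,  H_1 = Z^2,  H_2 = 0.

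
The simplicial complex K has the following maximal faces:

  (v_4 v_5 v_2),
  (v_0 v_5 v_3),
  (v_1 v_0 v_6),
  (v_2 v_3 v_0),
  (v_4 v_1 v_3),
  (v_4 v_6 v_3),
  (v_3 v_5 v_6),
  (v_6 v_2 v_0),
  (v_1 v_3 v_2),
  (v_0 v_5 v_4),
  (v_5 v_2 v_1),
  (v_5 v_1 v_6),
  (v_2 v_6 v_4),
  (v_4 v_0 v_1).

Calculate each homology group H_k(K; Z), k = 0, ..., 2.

H_0 ≅ Z,  H_1 ≅ Z^2,  H_2 ≅ Z.

Take the total order v_0 < v_1 < v_2 < v_3 < v_4 < v_5 < v_6 on the vertex set. Then K (dimension 2) consists of the simplices:

  0-simplices (7): [v_0], [v_1], [v_2], [v_3], [v_4], [v_5], [v_6]
  1-simplices (21): (21 of them)
  2-simplices (14): (14 of them)

giving chain groups C_0 ≅ Z^7, C_1 ≅ Z^21, C_2 ≅ Z^14.

∂_1: C_1 → C_0 sends each edge [p,q] (with p < q) to q − p. For instance
  ∂[v_3,v_5] = [v_5] − [v_3].
As a 7×21 matrix over Z this has rank 6, with invariant factors (1,1,1,1,1,1).

∂_2: C_2 → C_1 maps a triangle to the signed sum of its edges. For instance
  ∂[v_1,v_3,v_4] = [v_3,v_4] − [v_1,v_4] + [v_1,v_3],
  ∂[v_3,v_4,v_6] = [v_4,v_6] − [v_3,v_6] + [v_3,v_4].
As a 21×14 matrix over Z this has rank 13, with invariant factors (1,1,1,1,1,1,1,1,1,1,1,1,1).

Now H_k = ker ∂_k / im ∂_{k+1}, so:

  H_0: rank C_0 − rank ∂_1 = 7 − 6 = 1, and the invariant factors of ∂_1 are all 1, so H_0 = Z.
  H_1: rank ker ∂_1 − rank ∂_2 = (21 − 6) − 13 = 2, and the invariant factors of ∂_2 are all 1, so H_1 = Z^2.
  H_2: rank ker ∂_2 − rank ∂_3 = (14 − 13) − 0 = 1, and there is no ∂_3, so H_2 = Z.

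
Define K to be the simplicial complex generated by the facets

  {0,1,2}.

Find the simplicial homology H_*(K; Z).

Take the total order 0 < 1 < 2 on the vertex set. Then K (dimension 2) consists of the simplices:

  0-simplices (3): [0], [1], [2]
  1-simplices (3): [0,1], [0,2], [1,2]
  2-simplices (1): [0,1,2]

Hence C_0 ≅ Z^3, C_1 ≅ Z^3, C_2 ≅ Z^1.

Boundary ∂_1: C_1 → C_0 maps an edge to its endpoints' difference, ∂[p,q] = q − p. For instance
  ∂[0,1] = [1] − [0].
The 3×3 boundary matrix has rank 2 and Smith normal form diag(1,1).

Boundary ∂_2: C_2 → C_1 maps a triangle to the signed sum of its edges. For instance
  ∂[0,1,2] = [1,2] − [0,2] + [0,1].
The 3×1 boundary matrix has rank 1 and Smith normal form diag(1).

From H_k ≅ ker(∂_k) / im(∂_{k+1}) we obtain:

  H_0: rank C_0 − rank ∂_1 = 3 − 2 = 1, and the invariant factors of ∂_1 are all 1, so H_0 ≅ Z.
  H_1: rank ker ∂_1 − rank ∂_2 = (3 − 2) − 1 = 0, and the invariant factors of ∂_2 are all 1, so H_1 ≅ 0.
  H_2: rank ker ∂_2 − rank ∂_3 = (1 − 1) − 0 = 0, and there is no ∂_3, so H_2 ≅ 0.

H_0 ≅ Z,  H_1 = 0,  H_2 = 0.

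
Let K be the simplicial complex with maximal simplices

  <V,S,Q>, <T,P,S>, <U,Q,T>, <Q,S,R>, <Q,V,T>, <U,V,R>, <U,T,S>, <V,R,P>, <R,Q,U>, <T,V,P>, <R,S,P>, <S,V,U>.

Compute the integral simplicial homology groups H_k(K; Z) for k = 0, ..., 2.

H_0 ≅ Z,  H_1 ≅ Z/2,  H_2 = 0.

Fix the vertex order P < Q < R < S < T < U < V and write every simplex with vertices in increasing order. Then dim K = 2 and the simplices of K are:

  0-simplices (7): P, Q, R, S, T, U, V
  1-simplices (18): PR, PS, PT, PV, QR, QS, QT, QU, QV, RS, RU, RV, ST, SU, SV, TU, TV, UV
  2-simplices (12): PRS, PRV, PST, PTV, QRS, QRU, QSV, QTU, QTV, RUV, STU, SUV

giving chain groups C_0 ≅ Z^7, C_1 ≅ Z^18, C_2 ≅ Z^12.

Boundary ∂_1: C_1 → C_0 maps an edge to its endpoints' difference, ∂[p,q] = q − p. For instance
  ∂UV = V − U.
The resulting 7×18 matrix has rank 6, and its Smith normal form has invariant factors (1,1,1,1,1,1).

∂_2: C_2 → C_1 maps a triangle to the signed sum of its edges. For instance
  ∂PST = ST − PT + PS,
  ∂SUV = UV − SV + SU.
As a 18×12 matrix over Z this has rank 12, with invariant factors (1,1,1,1,1,1,1,1,1,1,1,2).

Reading off H_k = ker ∂_k / im ∂_{k+1}:

  H_0: rank C_0 − rank ∂_1 = 7 − 6 = 1, and the invariant factors of ∂_1 are all 1, so H_0 ≅ Z.
  H_1: rank ker ∂_1 − rank ∂_2 = (18 − 6) − 12 = 0, and ∂_2 has invariant factor 2 > 1, so H_1 ≅ Z/2.
  H_2: rank ker ∂_2 − rank ∂_3 = (12 − 12) − 0 = 0, and there is no ∂_3, so H_2 ≅ 0.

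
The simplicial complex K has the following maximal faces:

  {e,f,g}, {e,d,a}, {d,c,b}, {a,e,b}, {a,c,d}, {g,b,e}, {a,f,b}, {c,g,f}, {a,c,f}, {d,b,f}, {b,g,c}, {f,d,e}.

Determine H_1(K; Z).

H_1 = Z/2.

Fix the vertex order a < b < c < d < e < f < g and write every simplex with vertices in increasing order. Then dim K = 2 and the simplices of K are:

  0-simplices (7): a, b, c, d, e, f, g
  1-simplices (18): ab, ac, ad, ae, af, bc, bd, be, bf, bg, cd, cf, cg, de, df, ef, eg, fg
  2-simplices (12): abe, abf, acd, acf, ade, bcd, bcg, bdf, beg, cfg, def, efg

Hence C_0 ≅ Z^7, C_1 ≅ Z^18, C_2 ≅ Z^12.

∂_1: C_1 → C_0 maps an edge to its endpoints' difference, ∂[p,q] = q − p. For instance
  ∂ab = b − a.
This gives a 7×18 integer matrix of rank 6; reducing to Smith normal form yields diagonal entries (1,1,1,1,1,1).

Boundary ∂_2: C_2 → C_1 sends each 2-simplex [p,q,r] to [q,r] − [p,r] + [p,q]. For instance
  ∂bcd = cd − bd + bc,
  ∂acd = cd − ad + ac.
The resulting 18×12 matrix has rank 12, and its Smith normal form has invariant factors (1,1,1,1,1,1,1,1,1,1,1,2).

Now H_k = ker ∂_k / im ∂_{k+1}, so:

  H_1: rank ker ∂_1 − rank ∂_2 = (18 − 6) − 12 = 0, and ∂_2 has invariant factor 2 > 1, so H_1 ≅ Z/2.

(K is a triangulation of the real projective plane RP^2.)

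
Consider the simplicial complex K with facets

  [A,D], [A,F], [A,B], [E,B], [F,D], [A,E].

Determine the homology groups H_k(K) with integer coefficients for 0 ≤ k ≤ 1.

H_0 ≅ Z,  H_1 ≅ Z^2.

K has 5 vertices, 6 edges.
rank ∂_0 = 0, rank ∂_1 = 4 ⇒ b_0 = 5 − 0 − 4 = 1; all invariant factors of ∂_1 are 1 so no torsion. So H_0 ≅ Z.
rank ∂_1 = 4, rank ∂_2 = 0 ⇒ b_1 = 6 − 4 − 0 = 2. So H_1 ≅ Z^2.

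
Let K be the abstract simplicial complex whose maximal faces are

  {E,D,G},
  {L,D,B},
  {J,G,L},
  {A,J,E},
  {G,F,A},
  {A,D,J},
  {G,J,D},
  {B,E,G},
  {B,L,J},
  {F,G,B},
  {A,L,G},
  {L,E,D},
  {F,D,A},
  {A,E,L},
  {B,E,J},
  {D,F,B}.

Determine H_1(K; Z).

H_1 = Z^2.

Fix the vertex order A < B < D < E < F < G < J < L and write every simplex with vertices in increasing order. Then dim K = 2 and the simplices of K are:

  0-simplices (8): A, B, D, E, F, G, J, L
  1-simplices (24): AD, AE, AF, AG, AJ, AL, BD, BE, BF, BG, BJ, BL, DE, DF, DG, DJ, DL, EG, EJ, EL, FG, GJ, GL, JL
  2-simplices (16): ADF, ADJ, AEJ, AEL, AFG, AGL, BDF, BDL, BEG, BEJ, BFG, BJL, DEG, DEL, DGJ, GJL

Hence C_0 ≅ Z^8, C_1 ≅ Z^24, C_2 ≅ Z^16.

The boundary map ∂_1: C_1 → C_0 maps an edge to its endpoints' difference, ∂[p,q] = q − p.
The 8×24 boundary matrix has rank 7 and Smith normal form diag(1,1,1,1,1,1,1).

The boundary map ∂_2: C_2 → C_1 acts by ∂[p,q,r] = [q,r] − [p,r] + [p,q]. For instance
  ∂BDL = DL − BL + BD,
  ∂DGJ = GJ − DJ + DG.
The 24×16 boundary matrix has rank 15 and Smith normal form diag(1,1,1,1,1,1,1,1,1,1,1,1,1,1,1).

Reading off H_k = ker ∂_k / im ∂_{k+1}:

  H_1: rank ker ∂_1 − rank ∂_2 = (24 − 7) − 15 = 2, and the invariant factors of ∂_2 are all 1, so H_1 = Z^2.

(K is a triangulation of the torus T^2.)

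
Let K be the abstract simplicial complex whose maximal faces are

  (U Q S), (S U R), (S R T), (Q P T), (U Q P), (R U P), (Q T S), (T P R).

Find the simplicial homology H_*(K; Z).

H_0 = Z,  H_1 = 0,  H_2 = Z.

K has 6 vertices, 12 edges, 8 triangles.
rank ∂_0 = 0, rank ∂_1 = 5 ⇒ b_0 = 6 − 0 − 5 = 1; all invariant factors of ∂_1 are 1 so no torsion. So H_0 = Z.
rank ∂_1 = 5, rank ∂_2 = 7 ⇒ b_1 = 12 − 5 − 7 = 0; all invariant factors of ∂_2 are 1 so no torsion. So H_1 = 0.
rank ∂_2 = 7, rank ∂_3 = 0 ⇒ b_2 = 8 − 7 − 0 = 1. So H_2 = Z.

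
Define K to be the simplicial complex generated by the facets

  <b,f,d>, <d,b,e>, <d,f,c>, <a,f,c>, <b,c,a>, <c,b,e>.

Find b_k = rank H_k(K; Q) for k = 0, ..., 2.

Order the vertices as a < b < c < d < e < f. Listing each simplex with vertices in this order, K has dimension 2 with simplices:

  0-simplices (6): a, b, c, d, e, f
  1-simplices (12): ab, ac, af, bc, bd, be, bf, cd, ce, cf, de, df
  2-simplices (6): abc, acf, bce, bde, bdf, cdf

giving chain groups C_0 ≅ Z^6, C_1 ≅ Z^12, C_2 ≅ Z^6.

Boundary ∂_1: C_1 → C_0 sends each edge [p,q] (with p < q) to q − p. For instance
  ∂cd = d − c.
As a 6×12 matrix over Z this has rank 5, with invariant factors (1,1,1,1,1).

∂_2: C_2 → C_1 maps a triangle to the signed sum of its edges. For instance
  ∂cdf = df − cf + cd,
  ∂bde = de − be + bd.
As a 12×6 matrix over Z this has rank 6, with invariant factors (1,1,1,1,1,1).

From H_k ≅ ker(∂_k) / im(∂_{k+1}) we obtain:

  H_0: rank C_0 − rank ∂_1 = 6 − 5 = 1, and the invariant factors of ∂_1 are all 1, so H_0 = Z.
  H_1: rank ker ∂_1 − rank ∂_2 = (12 − 5) − 6 = 1, and the invariant factors of ∂_2 are all 1, so H_1 = Z.
  H_2: rank ker ∂_2 − rank ∂_3 = (6 − 6) − 0 = 0, and there is no ∂_3, so H_2 = 0.

(K is a triangulation of the cylinder S^1 x I.)

Hence the Betti numbers are b_0 = 1, b_1 = 1, b_2 = 0.

b_0 = 1, b_1 = 1, b_2 = 0.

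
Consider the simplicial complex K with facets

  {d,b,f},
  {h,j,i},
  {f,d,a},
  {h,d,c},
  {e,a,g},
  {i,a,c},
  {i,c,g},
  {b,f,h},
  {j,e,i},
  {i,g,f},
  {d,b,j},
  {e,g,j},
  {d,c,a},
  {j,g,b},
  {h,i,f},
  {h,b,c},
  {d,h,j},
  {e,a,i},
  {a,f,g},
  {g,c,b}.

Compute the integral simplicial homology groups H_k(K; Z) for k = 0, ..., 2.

We work with the vertex ordering a < b < c < d < e < f < g < h < i < j. The simplices of K, each written with vertices in increasing order, are:

  0-simplices (10): a, b, c, d, e, f, g, h, i, j
  1-simplices (30): ac, ad, ae, af, ag, ai, bc, bd, bf, bg, bh, bj, cd, cg, ch, ci, df, dh, dj, eg, ei, ej, fg, fh, fi, gi, gj, hi, hj, ij
  2-simplices (20): acd, aci, adf, aeg, aei, afg, bcg, bch, bdf, bdj, bfh, bgj, cdh, cgi, dhj, egj, eij, fgi, fhi, hij

Hence C_0 ≅ Z^10, C_1 ≅ Z^30, C_2 ≅ Z^20.

∂_1: C_1 → C_0 is given by ∂[p,q] = [q] − [p].
This gives a 10×30 integer matrix of rank 9; reducing to Smith normal form yields diagonal entries (1,1,1,1,1,1,1,1,1).

The boundary map ∂_2: C_2 → C_1 acts by ∂[p,q,r] = [q,r] − [p,r] + [p,q]. For instance
  ∂bch = ch − bh + bc,
  ∂cdh = dh − ch + cd.
The resulting 30×20 matrix has rank 20, and its Smith normal form has invariant factors (1,1,1,1,1,1,1,1,1,1,1,1,1,1,1,1,1,1,1,2).

Computing H_k = (kernel of ∂_k) / (image of ∂_{k+1}):

  H_0: rank C_0 − rank ∂_1 = 10 − 9 = 1, and the invariant factors of ∂_1 are all 1, so H_0 ≅ Z.
  H_1: rank ker ∂_1 − rank ∂_2 = (30 − 9) − 20 = 1, and ∂_2 has invariant factor 2 > 1, so H_1 ≅ Z ⊕ Z/2.
  H_2: rank ker ∂_2 − rank ∂_3 = (20 − 20) − 0 = 0, and there is no ∂_3, so H_2 ≅ 0.

As a check, the Euler characteristic is 10 − 30 + 20 = 0, which agrees with 1 − 1 + 0 = 0.
(K is a triangulation of the Klein bottle.)

H_0 ≅ Z,  H_1 ≅ Z ⊕ Z/2,  H_2 = 0.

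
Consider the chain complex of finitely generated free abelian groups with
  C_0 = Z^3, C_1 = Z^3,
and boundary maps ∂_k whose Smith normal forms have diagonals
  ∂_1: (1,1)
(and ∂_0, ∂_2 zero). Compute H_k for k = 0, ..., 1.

H_0 ≅ Z,  H_1 ≅ Z.

H_0: b_0 = 3 − 0 − 2 = 1; torsion from ∂_1 factors > 1: none. So H_0 ≅ Z.
H_1: b_1 = 3 − 2 − 0 = 1; torsion from ∂_2 factors > 1: none. So H_1 ≅ Z.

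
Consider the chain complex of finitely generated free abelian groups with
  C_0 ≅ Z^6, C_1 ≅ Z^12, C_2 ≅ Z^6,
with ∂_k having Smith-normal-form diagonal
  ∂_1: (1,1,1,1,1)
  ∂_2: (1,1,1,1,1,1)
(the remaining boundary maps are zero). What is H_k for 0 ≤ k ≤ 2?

H_0 = Z,  H_1 = Z,  H_2 = 0.

H_0: b_0 = 6 − 0 − 5 = 1; torsion from ∂_1 factors > 1: none. So H_0 = Z.
H_1: b_1 = 12 − 5 − 6 = 1; torsion from ∂_2 factors > 1: none. So H_1 = Z.
H_2: b_2 = 6 − 6 − 0 = 0; torsion from ∂_3 factors > 1: none. So H_2 = 0.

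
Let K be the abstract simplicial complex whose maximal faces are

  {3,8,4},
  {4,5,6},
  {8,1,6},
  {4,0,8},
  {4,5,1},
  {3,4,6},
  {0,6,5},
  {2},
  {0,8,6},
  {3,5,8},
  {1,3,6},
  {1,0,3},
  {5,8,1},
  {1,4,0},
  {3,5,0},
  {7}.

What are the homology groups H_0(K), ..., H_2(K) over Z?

Take the total order 0 < 1 < 2 < 3 < 4 < 5 < 6 < 7 < 8 on the vertex set. Then K (dimension 2) consists of the simplices:

  0-simplices (9): [0], [1], [2], [3], [4], [5], [6], [7], [8]
  1-simplices (21): [0,1], [0,3], [0,4], [0,5], [0,6], [0,8], [1,3], [1,4], [1,5], [1,6], [1,8], [3,4], [3,5], [3,6], [3,8], [4,5], [4,6], [4,8], [5,6], [5,8], [6,8]
  2-simplices (14): [0,1,3], [0,1,4], [0,3,5], [0,4,8], [0,5,6], [0,6,8], [1,3,6], [1,4,5], [1,5,8], [1,6,8], [3,4,6], [3,4,8], [3,5,8], [4,5,6]

Hence C_0 ≅ Z^9, C_1 ≅ Z^21, C_2 ≅ Z^14.

Boundary ∂_1: C_1 → C_0 is given by ∂[p,q] = [q] − [p].
The 9×21 boundary matrix has rank 6 and Smith normal form diag(1,1,1,1,1,1).

The boundary map ∂_2: C_2 → C_1 acts by ∂[p,q,r] = [q,r] − [p,r] + [p,q]. For instance
  ∂[0,6,8] = [6,8] − [0,8] + [0,6],
  ∂[0,1,3] = [1,3] − [0,3] + [0,1].
This gives a 21×14 integer matrix of rank 13; reducing to Smith normal form yields diagonal entries (1,1,1,1,1,1,1,1,1,1,1,1,1).

From H_k ≅ ker(∂_k) / im(∂_{k+1}) we obtain:

  H_0: rank C_0 − rank ∂_1 = 9 − 6 = 3, and the invariant factors of ∂_1 are all 1, so H_0 = Z^3.
  H_1: rank ker ∂_1 − rank ∂_2 = (21 − 6) − 13 = 2, and the invariant factors of ∂_2 are all 1, so H_1 = Z^2.
  H_2: rank ker ∂_2 − rank ∂_3 = (14 − 13) − 0 = 1, and there is no ∂_3, so H_2 = Z.

H_0 = Z^3,  H_1 = Z^2,  H_2 = Z.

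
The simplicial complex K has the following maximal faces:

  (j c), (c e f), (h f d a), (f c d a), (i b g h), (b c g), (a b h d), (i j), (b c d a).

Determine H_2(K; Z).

We work with the vertex ordering a < b < c < d < e < f < g < h < i < j. The simplices of K, each written with vertices in increasing order, are:

  0-simplices (10): a, b, c, d, e, f, g, h, i, j
  1-simplices (23): ab, ac, ad, af, ah, bc, bd, bg, bh, bi, cd, ce, cf, cg, cj, df, dh, ef, fh, gh, gi, hi, ij
  2-simplices (18): abc, abd, abh, acd, acf, adf, adh, afh, bcd, bcg, bdh, bgh, bgi, bhi, cdf, cef, dfh, ghi
  3-simplices (5): abcd, abdh, acdf, adfh, bghi

so the chain groups are C_0 ≅ Z^10, C_1 ≅ Z^23, C_2 ≅ Z^18, C_3 ≅ Z^5.

Boundary ∂_1: C_1 → C_0 is given by ∂[p,q] = [q] − [p].
As a 10×23 matrix over Z this has rank 9, with invariant factors (1,1,1,1,1,1,1,1,1).

∂_2: C_2 → C_1 sends each 2-simplex [p,q,r] to [q,r] − [p,r] + [p,q]. For instance
  ∂bcd = cd − bd + bc,
  ∂bhi = hi − bi + bh.
The resulting 23×18 matrix has rank 13, and its Smith normal form has invariant factors (1,1,1,1,1,1,1,1,1,1,1,1,1).

∂_3: C_3 → C_2 sends each 3-simplex σ to the alternating sum Σ_i (−1)^i (σ with its i-th vertex removed). For instance
  ∂acdf = cdf − adf + acf − acd,
  ∂bghi = ghi − bhi + bgi − bgh.
This gives a 18×5 integer matrix of rank 5; reducing to Smith normal form yields diagonal entries (1,1,1,1,1).

Reading off H_k = ker ∂_k / im ∂_{k+1}:

  H_2: rank ker ∂_2 − rank ∂_3 = (18 − 13) − 5 = 0, and the invariant factors of ∂_3 are all 1, so H_2 ≅ 0.

H_2 ≅ 0.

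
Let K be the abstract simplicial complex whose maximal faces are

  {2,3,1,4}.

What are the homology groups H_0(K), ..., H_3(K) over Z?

Take the total order 1 < 2 < 3 < 4 on the vertex set. Then K (dimension 3) consists of the simplices:

  0-simplices (4): [1], [2], [3], [4]
  1-simplices (6): [1,2], [1,3], [1,4], [2,3], [2,4], [3,4]
  2-simplices (4): [1,2,3], [1,2,4], [1,3,4], [2,3,4]
  3-simplices (1): [1,2,3,4]

Hence C_0 ≅ Z^4, C_1 ≅ Z^6, C_2 ≅ Z^4, C_3 ≅ Z^1.

The boundary map ∂_1: C_1 → C_0 sends each edge [p,q] (with p < q) to q − p. For instance
  ∂[1,4] = [4] − [1].
This gives a 4×6 integer matrix of rank 3; reducing to Smith normal form yields diagonal entries (1,1,1).

The boundary map ∂_2: C_2 → C_1 sends each 2-simplex [p,q,r] to [q,r] − [p,r] + [p,q]. For instance
  ∂[2,3,4] = [3,4] − [2,4] + [2,3],
  ∂[1,2,4] = [2,4] − [1,4] + [1,2].
This gives a 6×4 integer matrix of rank 3; reducing to Smith normal form yields diagonal entries (1,1,1).

Boundary ∂_3: C_3 → C_2 sends each 3-simplex σ to the alternating sum Σ_i (−1)^i (σ with its i-th vertex removed). For instance
  ∂[1,2,3,4] = [2,3,4] − [1,3,4] + [1,2,4] − [1,2,3].
The resulting 4×1 matrix has rank 1, and its Smith normal form has invariant factors (1).

Computing H_k = (kernel of ∂_k) / (image of ∂_{k+1}):

  H_0: rank C_0 − rank ∂_1 = 4 − 3 = 1, and the invariant factors of ∂_1 are all 1, so H_0 ≅ Z.
  H_1: rank ker ∂_1 − rank ∂_2 = (6 − 3) − 3 = 0, and the invariant factors of ∂_2 are all 1, so H_1 ≅ 0.
  H_2: rank ker ∂_2 − rank ∂_3 = (4 − 3) − 1 = 0, and the invariant factors of ∂_3 are all 1, so H_2 ≅ 0.
  H_3: rank ker ∂_3 − rank ∂_4 = (1 − 1) − 0 = 0, and there is no ∂_4, so H_3 ≅ 0.

As a check, the Euler characteristic is 4 − 6 + 4 − 1 = 1, which agrees with 1 − 0 + 0 − 0 = 1.

H_0 = Z,  H_1 = 0,  H_2 = 0,  H_3 = 0.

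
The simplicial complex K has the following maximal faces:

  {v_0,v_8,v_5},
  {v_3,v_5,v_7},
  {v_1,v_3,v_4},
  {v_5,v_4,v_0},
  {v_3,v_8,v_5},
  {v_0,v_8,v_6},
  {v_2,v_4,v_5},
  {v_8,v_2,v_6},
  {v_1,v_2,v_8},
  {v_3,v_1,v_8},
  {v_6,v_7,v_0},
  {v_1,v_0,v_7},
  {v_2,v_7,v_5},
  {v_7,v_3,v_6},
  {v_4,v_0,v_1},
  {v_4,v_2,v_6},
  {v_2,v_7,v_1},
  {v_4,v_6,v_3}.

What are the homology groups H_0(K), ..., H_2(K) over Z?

Order the vertices as v_0 < v_1 < v_2 < v_3 < v_4 < v_5 < v_6 < v_7 < v_8. Listing each simplex with vertices in this order, K has dimension 2 with simplices:

  0-simplices (9): [v_0], [v_1], [v_2], [v_3], [v_4], [v_5], [v_6], [v_7], [v_8]
  1-simplices (27): (27 of them)
  2-simplices (18): (18 of them)

so the chain groups are C_0 ≅ Z^9, C_1 ≅ Z^27, C_2 ≅ Z^18.

∂_1: C_1 → C_0 maps an edge to its endpoints' difference, ∂[p,q] = q − p. For instance
  ∂[v_6,v_8] = [v_8] − [v_6].
This gives a 9×27 integer matrix of rank 8; reducing to Smith normal form yields diagonal entries (1,1,1,1,1,1,1,1).

Boundary ∂_2: C_2 → C_1 maps a triangle to the signed sum of its edges. For instance
  ∂[v_0,v_6,v_8] = [v_6,v_8] − [v_0,v_8] + [v_0,v_6],
  ∂[v_1,v_2,v_8] = [v_2,v_8] − [v_1,v_8] + [v_1,v_2].
This gives a 27×18 integer matrix of rank 17; reducing to Smith normal form yields diagonal entries (1,1,1,1,1,1,1,1,1,1,1,1,1,1,1,1,1).

Now H_k = ker ∂_k / im ∂_{k+1}, so:

  H_0: rank C_0 − rank ∂_1 = 9 − 8 = 1, and the invariant factors of ∂_1 are all 1, so H_0 ≅ Z.
  H_1: rank ker ∂_1 − rank ∂_2 = (27 − 8) − 17 = 2, and the invariant factors of ∂_2 are all 1, so H_1 ≅ Z^2.
  H_2: rank ker ∂_2 − rank ∂_3 = (18 − 17) − 0 = 1, and there is no ∂_3, so H_2 ≅ Z.

H_0 = Z,  H_1 = Z^2,  H_2 = Z.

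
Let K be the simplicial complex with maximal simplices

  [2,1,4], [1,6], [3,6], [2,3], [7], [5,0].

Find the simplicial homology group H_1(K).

H_1 = Z.

Take the total order 0 < 1 < 2 < 3 < 4 < 5 < 6 < 7 on the vertex set. Then K (dimension 2) consists of the simplices:

  0-simplices (8): [0], [1], [2], [3], [4], [5], [6], [7]
  1-simplices (7): [0,5], [1,2], [1,4], [1,6], [2,3], [2,4], [3,6]
  2-simplices (1): [1,2,4]

Hence C_0 ≅ Z^8, C_1 ≅ Z^7, C_2 ≅ Z^1.

The boundary map ∂_1: C_1 → C_0 sends each edge [p,q] (with p < q) to q − p.
The 8×7 boundary matrix has rank 5 and Smith normal form diag(1,1,1,1,1).

Boundary ∂_2: C_2 → C_1 sends each 2-simplex [p,q,r] to [q,r] − [p,r] + [p,q]. For instance
  ∂[1,2,4] = [2,4] − [1,4] + [1,2].
This gives a 7×1 integer matrix of rank 1; reducing to Smith normal form yields diagonal entries (1).

From H_k ≅ ker(∂_k) / im(∂_{k+1}) we obtain:

  H_1: rank ker ∂_1 − rank ∂_2 = (7 − 5) − 1 = 1, and the invariant factors of ∂_2 are all 1, so H_1 = Z.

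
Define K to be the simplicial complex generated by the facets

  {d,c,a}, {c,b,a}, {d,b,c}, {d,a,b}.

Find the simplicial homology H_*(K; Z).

We work with the vertex ordering a < b < c < d. The simplices of K, each written with vertices in increasing order, are:

  0-simplices (4): a, b, c, d
  1-simplices (6): ab, ac, ad, bc, bd, cd
  2-simplices (4): abc, abd, acd, bcd

Hence C_0 ≅ Z^4, C_1 ≅ Z^6, C_2 ≅ Z^4.

∂_1: C_1 → C_0 sends each edge [p,q] (with p < q) to q − p. For instance
  ∂cd = d − c.
The resulting 4×6 matrix has rank 3, and its Smith normal form has invariant factors (1,1,1).

The boundary map ∂_2: C_2 → C_1 acts by ∂[p,q,r] = [q,r] − [p,r] + [p,q]. For instance
  ∂bcd = cd − bd + bc,
  ∂abd = bd − ad + ab.
The resulting 6×4 matrix has rank 3, and its Smith normal form has invariant factors (1,1,1).

Reading off H_k = ker ∂_k / im ∂_{k+1}:

  H_0: rank C_0 − rank ∂_1 = 4 − 3 = 1, and the invariant factors of ∂_1 are all 1, so H_0 ≅ Z.
  H_1: rank ker ∂_1 − rank ∂_2 = (6 − 3) − 3 = 0, and the invariant factors of ∂_2 are all 1, so H_1 ≅ 0.
  H_2: rank ker ∂_2 − rank ∂_3 = (4 − 3) − 0 = 1, and there is no ∂_3, so H_2 ≅ Z.

(K is a triangulation of the 2-sphere S^2.)

H_0 = Z,  H_1 = 0,  H_2 = Z.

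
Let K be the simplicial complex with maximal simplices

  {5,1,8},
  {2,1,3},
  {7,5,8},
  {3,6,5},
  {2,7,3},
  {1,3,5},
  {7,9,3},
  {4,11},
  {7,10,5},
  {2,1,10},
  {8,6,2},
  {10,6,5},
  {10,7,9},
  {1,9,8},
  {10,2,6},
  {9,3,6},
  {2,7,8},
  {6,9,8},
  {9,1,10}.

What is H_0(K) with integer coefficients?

K has 11 vertices, 28 edges, 18 triangles.
rank ∂_0 = 0, rank ∂_1 = 9 ⇒ b_0 = 11 − 0 − 9 = 2; all invariant factors of ∂_1 are 1 so no torsion. So H_0 = Z^2.

H_0 = Z^2.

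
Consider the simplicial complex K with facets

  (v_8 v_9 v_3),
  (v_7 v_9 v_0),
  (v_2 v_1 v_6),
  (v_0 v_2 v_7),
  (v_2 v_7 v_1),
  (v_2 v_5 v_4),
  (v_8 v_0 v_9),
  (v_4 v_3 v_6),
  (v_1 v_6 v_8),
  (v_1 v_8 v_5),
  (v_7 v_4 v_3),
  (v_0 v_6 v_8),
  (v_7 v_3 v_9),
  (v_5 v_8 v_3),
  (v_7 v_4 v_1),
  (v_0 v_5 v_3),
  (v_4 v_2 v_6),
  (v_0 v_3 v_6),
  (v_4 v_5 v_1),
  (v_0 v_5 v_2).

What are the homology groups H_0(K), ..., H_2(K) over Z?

K has 10 vertices, 30 edges, 20 triangles.
rank ∂_0 = 0, rank ∂_1 = 9 ⇒ b_0 = 10 − 0 − 9 = 1; all invariant factors of ∂_1 are 1 so no torsion. So H_0 = Z.
rank ∂_1 = 9, rank ∂_2 = 20 ⇒ b_1 = 30 − 9 − 20 = 1; ∂_2 has invariant factor(s) [2] giving torsion. So H_1 = Z ⊕ Z/2Z.
rank ∂_2 = 20, rank ∂_3 = 0 ⇒ b_2 = 20 − 20 − 0 = 0. So H_2 = 0.

H_0 = Z,  H_1 = Z ⊕ Z/2Z,  H_2 = 0.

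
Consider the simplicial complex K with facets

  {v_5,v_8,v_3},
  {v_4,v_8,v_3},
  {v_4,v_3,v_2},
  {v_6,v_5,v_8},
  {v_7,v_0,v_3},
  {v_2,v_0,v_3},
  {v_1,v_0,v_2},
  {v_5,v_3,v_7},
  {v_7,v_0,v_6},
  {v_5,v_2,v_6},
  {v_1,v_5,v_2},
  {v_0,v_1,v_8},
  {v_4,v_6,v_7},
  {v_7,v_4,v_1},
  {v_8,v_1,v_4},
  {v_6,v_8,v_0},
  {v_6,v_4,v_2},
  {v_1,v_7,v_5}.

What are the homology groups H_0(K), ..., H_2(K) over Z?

Take the total order v_0 < v_1 < v_2 < v_3 < v_4 < v_5 < v_6 < v_7 < v_8 on the vertex set. Then K (dimension 2) consists of the simplices:

  0-simplices (9): [v_0], [v_1], [v_2], [v_3], [v_4], [v_5], [v_6], [v_7], [v_8]
  1-simplices (27): (27 of them)
  2-simplices (18): (18 of them)

giving chain groups C_0 ≅ Z^9, C_1 ≅ Z^27, C_2 ≅ Z^18.

The boundary map ∂_1: C_1 → C_0 sends each edge [p,q] (with p < q) to q − p. For instance
  ∂[v_0,v_6] = [v_6] − [v_0].
As a 9×27 matrix over Z this has rank 8, with invariant factors (1,1,1,1,1,1,1,1).

The boundary map ∂_2: C_2 → C_1 maps a triangle to the signed sum of its edges. For instance
  ∂[v_0,v_6,v_7] = [v_6,v_7] − [v_0,v_7] + [v_0,v_6],
  ∂[v_3,v_4,v_8] = [v_4,v_8] − [v_3,v_8] + [v_3,v_4].
The resulting 27×18 matrix has rank 17, and its Smith normal form has invariant factors (1,1,1,1,1,1,1,1,1,1,1,1,1,1,1,1,1).

Reading off H_k = ker ∂_k / im ∂_{k+1}:

  H_0: rank C_0 − rank ∂_1 = 9 − 8 = 1, and the invariant factors of ∂_1 are all 1, so H_0 ≅ Z.
  H_1: rank ker ∂_1 − rank ∂_2 = (27 − 8) − 17 = 2, and the invariant factors of ∂_2 are all 1, so H_1 ≅ Z^2.
  H_2: rank ker ∂_2 − rank ∂_3 = (18 − 17) − 0 = 1, and there is no ∂_3, so H_2 ≅ Z.

(K is a triangulation of the torus T^2.)

H_0 = Z,  H_1 = Z^2,  H_2 = Z.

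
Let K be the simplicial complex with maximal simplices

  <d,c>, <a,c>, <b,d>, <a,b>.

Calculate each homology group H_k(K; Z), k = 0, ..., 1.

Take the total order a < b < c < d on the vertex set. Then K (dimension 1) consists of the simplices:

  0-simplices (4): a, b, c, d
  1-simplices (4): ab, ac, bd, cd

so the chain groups are C_0 ≅ Z^4, C_1 ≅ Z^4.

∂_1: C_1 → C_0 sends each edge [p,q] (with p < q) to q − p. For instance
  ∂cd = d − c.
This gives a 4×4 integer matrix of rank 3; reducing to Smith normal form yields diagonal entries (1,1,1).

From H_k ≅ ker(∂_k) / im(∂_{k+1}) we obtain:

  H_0: rank C_0 − rank ∂_1 = 4 − 3 = 1, and the invariant factors of ∂_1 are all 1, so H_0 ≅ Z.
  H_1: rank ker ∂_1 − rank ∂_2 = (4 − 3) − 0 = 1, and there is no ∂_2, so H_1 ≅ Z.

H_0 = Z,  H_1 = Z.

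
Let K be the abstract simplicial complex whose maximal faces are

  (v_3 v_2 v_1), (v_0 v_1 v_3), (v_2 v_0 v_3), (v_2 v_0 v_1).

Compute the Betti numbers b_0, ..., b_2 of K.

Fix the vertex order v_0 < v_1 < v_2 < v_3 and write every simplex with vertices in increasing order. Then dim K = 2 and the simplices of K are:

  0-simplices (4): [v_0], [v_1], [v_2], [v_3]
  1-simplices (6): [v_0,v_1], [v_0,v_2], [v_0,v_3], [v_1,v_2], [v_1,v_3], [v_2,v_3]
  2-simplices (4): [v_0,v_1,v_2], [v_0,v_1,v_3], [v_0,v_2,v_3], [v_1,v_2,v_3]

giving chain groups C_0 ≅ Z^4, C_1 ≅ Z^6, C_2 ≅ Z^4.

Boundary ∂_1: C_1 → C_0 is given by ∂[p,q] = [q] − [p]. For instance
  ∂[v_1,v_2] = [v_2] − [v_1].
The resulting 4×6 matrix has rank 3, and its Smith normal form has invariant factors (1,1,1).

∂_2: C_2 → C_1 maps a triangle to the signed sum of its edges. For instance
  ∂[v_0,v_1,v_2] = [v_1,v_2] − [v_0,v_2] + [v_0,v_1],
  ∂[v_1,v_2,v_3] = [v_2,v_3] − [v_1,v_3] + [v_1,v_2].
The 6×4 boundary matrix has rank 3 and Smith normal form diag(1,1,1).

Now H_k = ker ∂_k / im ∂_{k+1}, so:

  H_0: rank C_0 − rank ∂_1 = 4 − 3 = 1, and the invariant factors of ∂_1 are all 1, so H_0 ≅ Z.
  H_1: rank ker ∂_1 − rank ∂_2 = (6 − 3) − 3 = 0, and the invariant factors of ∂_2 are all 1, so H_1 ≅ 0.
  H_2: rank ker ∂_2 − rank ∂_3 = (4 − 3) − 0 = 1, and there is no ∂_3, so H_2 ≅ Z.

(K is a triangulation of the 2-sphere S^2.)

Hence the Betti numbers are b_0 = 1, b_1 = 0, b_2 = 1.

b_0 = 1, b_1 = 0, b_2 = 1.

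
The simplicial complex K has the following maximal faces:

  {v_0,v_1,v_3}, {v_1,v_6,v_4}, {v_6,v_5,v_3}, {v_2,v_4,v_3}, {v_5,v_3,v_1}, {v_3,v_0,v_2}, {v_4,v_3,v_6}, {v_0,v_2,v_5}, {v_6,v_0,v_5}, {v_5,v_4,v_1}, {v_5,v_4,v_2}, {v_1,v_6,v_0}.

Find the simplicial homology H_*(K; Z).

H_0 ≅ Z,  H_1 ≅ Z/2,  H_2 = 0.

K has 7 vertices, 18 edges, 12 triangles.
rank ∂_0 = 0, rank ∂_1 = 6 ⇒ b_0 = 7 − 0 − 6 = 1; all invariant factors of ∂_1 are 1 so no torsion. So H_0 ≅ Z.
rank ∂_1 = 6, rank ∂_2 = 12 ⇒ b_1 = 18 − 6 − 12 = 0; ∂_2 has invariant factor(s) [2] giving torsion. So H_1 ≅ Z/2.
rank ∂_2 = 12, rank ∂_3 = 0 ⇒ b_2 = 12 − 12 − 0 = 0. So H_2 ≅ 0.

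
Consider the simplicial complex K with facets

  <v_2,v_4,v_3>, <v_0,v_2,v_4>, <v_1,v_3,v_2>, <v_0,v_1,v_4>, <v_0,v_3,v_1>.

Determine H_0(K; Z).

H_0 ≅ Z.

Order the vertices as v_0 < v_1 < v_2 < v_3 < v_4. Listing each simplex with vertices in this order, K has dimension 2 with simplices:

  0-simplices (5): [v_0], [v_1], [v_2], [v_3], [v_4]
  1-simplices (10): [v_0,v_1], [v_0,v_2], [v_0,v_3], [v_0,v_4], [v_1,v_2], [v_1,v_3], [v_1,v_4], [v_2,v_3], [v_2,v_4], [v_3,v_4]
  2-simplices (5): [v_0,v_1,v_3], [v_0,v_1,v_4], [v_0,v_2,v_4], [v_1,v_2,v_3], [v_2,v_3,v_4]

Hence C_0 ≅ Z^5, C_1 ≅ Z^10, C_2 ≅ Z^5.

Boundary ∂_1: C_1 → C_0 sends each edge [p,q] (with p < q) to q − p.
The resulting 5×10 matrix has rank 4, and its Smith normal form has invariant factors (1,1,1,1).

Boundary ∂_2: C_2 → C_1 maps a triangle to the signed sum of its edges. For instance
  ∂[v_1,v_2,v_3] = [v_2,v_3] − [v_1,v_3] + [v_1,v_2],
  ∂[v_0,v_1,v_4] = [v_1,v_4] − [v_0,v_4] + [v_0,v_1].
The resulting 10×5 matrix has rank 5, and its Smith normal form has invariant factors (1,1,1,1,1).

Computing H_k = (kernel of ∂_k) / (image of ∂_{k+1}):

  H_0: rank C_0 − rank ∂_1 = 5 − 4 = 1, and the invariant factors of ∂_1 are all 1, so H_0 ≅ Z.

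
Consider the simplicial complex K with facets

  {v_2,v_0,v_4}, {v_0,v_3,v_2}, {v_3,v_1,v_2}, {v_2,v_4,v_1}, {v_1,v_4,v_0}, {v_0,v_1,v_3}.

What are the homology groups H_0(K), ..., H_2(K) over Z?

We work with the vertex ordering v_0 < v_1 < v_2 < v_3 < v_4. The simplices of K, each written with vertices in increasing order, are:

  0-simplices (5): [v_0], [v_1], [v_2], [v_3], [v_4]
  1-simplices (9): [v_0,v_1], [v_0,v_2], [v_0,v_3], [v_0,v_4], [v_1,v_2], [v_1,v_3], [v_1,v_4], [v_2,v_3], [v_2,v_4]
  2-simplices (6): [v_0,v_1,v_3], [v_0,v_1,v_4], [v_0,v_2,v_3], [v_0,v_2,v_4], [v_1,v_2,v_3], [v_1,v_2,v_4]

so the chain groups are C_0 ≅ Z^5, C_1 ≅ Z^9, C_2 ≅ Z^6.

∂_1: C_1 → C_0 maps an edge to its endpoints' difference, ∂[p,q] = q − p. For instance
  ∂[v_2,v_3] = [v_3] − [v_2].
This gives a 5×9 integer matrix of rank 4; reducing to Smith normal form yields diagonal entries (1,1,1,1).

Boundary ∂_2: C_2 → C_1 sends each 2-simplex [p,q,r] to [q,r] − [p,r] + [p,q]. For instance
  ∂[v_1,v_2,v_3] = [v_2,v_3] − [v_1,v_3] + [v_1,v_2],
  ∂[v_1,v_2,v_4] = [v_2,v_4] − [v_1,v_4] + [v_1,v_2].
This gives a 9×6 integer matrix of rank 5; reducing to Smith normal form yields diagonal entries (1,1,1,1,1).

Reading off H_k = ker ∂_k / im ∂_{k+1}:

  H_0: rank C_0 − rank ∂_1 = 5 − 4 = 1, and the invariant factors of ∂_1 are all 1, so H_0 ≅ Z.
  H_1: rank ker ∂_1 − rank ∂_2 = (9 − 4) − 5 = 0, and the invariant factors of ∂_2 are all 1, so H_1 ≅ 0.
  H_2: rank ker ∂_2 − rank ∂_3 = (6 − 5) − 0 = 1, and there is no ∂_3, so H_2 ≅ Z.

(K is a triangulation of the 2-sphere S^2.)

H_0 = Z,  H_1 = 0,  H_2 = Z.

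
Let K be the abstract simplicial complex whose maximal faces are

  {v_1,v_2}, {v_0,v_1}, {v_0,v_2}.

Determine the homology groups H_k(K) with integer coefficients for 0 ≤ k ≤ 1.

H_0 ≅ Z,  H_1 ≅ Z.

Order the vertices as v_0 < v_1 < v_2. Listing each simplex with vertices in this order, K has dimension 1 with simplices:

  0-simplices (3): [v_0], [v_1], [v_2]
  1-simplices (3): [v_0,v_1], [v_0,v_2], [v_1,v_2]

so the chain groups are C_0 ≅ Z^3, C_1 ≅ Z^3.

∂_1: C_1 → C_0 is given by ∂[p,q] = [q] − [p]. For instance
  ∂[v_0,v_2] = [v_2] − [v_0].
As a 3×3 matrix over Z this has rank 2, with invariant factors (1,1).

Now H_k = ker ∂_k / im ∂_{k+1}, so:

  H_0: rank C_0 − rank ∂_1 = 3 − 2 = 1, and the invariant factors of ∂_1 are all 1, so H_0 ≅ Z.
  H_1: rank ker ∂_1 − rank ∂_2 = (3 − 2) − 0 = 1, and there is no ∂_2, so H_1 ≅ Z.

As a check, the Euler characteristic is 3 − 3 = 0, which agrees with 1 − 1 = 0.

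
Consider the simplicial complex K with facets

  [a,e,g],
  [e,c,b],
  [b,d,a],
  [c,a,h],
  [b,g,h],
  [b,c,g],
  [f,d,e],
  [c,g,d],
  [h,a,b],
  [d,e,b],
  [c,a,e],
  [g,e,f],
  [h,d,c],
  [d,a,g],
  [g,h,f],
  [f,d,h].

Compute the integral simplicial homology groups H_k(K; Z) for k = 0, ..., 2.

H_0 = Z,  H_1 = Z^2,  H_2 = Z.

We work with the vertex ordering a < b < c < d < e < f < g < h. The simplices of K, each written with vertices in increasing order, are:

  0-simplices (8): a, b, c, d, e, f, g, h
  1-simplices (24): ab, ac, ad, ae, ag, ah, bc, bd, be, bg, bh, cd, ce, cg, ch, de, df, dg, dh, ef, eg, fg, fh, gh
  2-simplices (16): abd, abh, ace, ach, adg, aeg, bce, bcg, bde, bgh, cdg, cdh, def, dfh, efg, fgh

giving chain groups C_0 ≅ Z^8, C_1 ≅ Z^24, C_2 ≅ Z^16.

∂_1: C_1 → C_0 maps an edge to its endpoints' difference, ∂[p,q] = q − p.
The resulting 8×24 matrix has rank 7, and its Smith normal form has invariant factors (1,1,1,1,1,1,1).

Boundary ∂_2: C_2 → C_1 sends each 2-simplex [p,q,r] to [q,r] − [p,r] + [p,q]. For instance
  ∂abd = bd − ad + ab,
  ∂abh = bh − ah + ab.
As a 24×16 matrix over Z this has rank 15, with invariant factors (1,1,1,1,1,1,1,1,1,1,1,1,1,1,1).

From H_k ≅ ker(∂_k) / im(∂_{k+1}) we obtain:

  H_0: rank C_0 − rank ∂_1 = 8 − 7 = 1, and the invariant factors of ∂_1 are all 1, so H_0 ≅ Z.
  H_1: rank ker ∂_1 − rank ∂_2 = (24 − 7) − 15 = 2, and the invariant factors of ∂_2 are all 1, so H_1 ≅ Z^2.
  H_2: rank ker ∂_2 − rank ∂_3 = (16 − 15) − 0 = 1, and there is no ∂_3, so H_2 ≅ Z.

(K is a triangulation of the torus T^2.)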